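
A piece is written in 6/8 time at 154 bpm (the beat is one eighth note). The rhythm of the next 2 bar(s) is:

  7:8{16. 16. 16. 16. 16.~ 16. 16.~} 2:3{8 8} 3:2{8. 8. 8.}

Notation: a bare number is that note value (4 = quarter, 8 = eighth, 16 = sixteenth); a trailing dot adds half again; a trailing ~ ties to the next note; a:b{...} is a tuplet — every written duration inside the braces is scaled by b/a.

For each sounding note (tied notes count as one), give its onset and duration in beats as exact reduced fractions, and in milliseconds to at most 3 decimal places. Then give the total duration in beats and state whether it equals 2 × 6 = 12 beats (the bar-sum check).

1) 0.0ms=0b +333.952ms=6/7b
2) 333.952ms=6/7b +333.952ms=6/7b
3) 667.904ms=12/7b +333.952ms=6/7b
4) 1001.855ms=18/7b +333.952ms=6/7b
5) 1335.807ms=24/7b +667.904ms=12/7b
6) 2003.711ms=36/7b +918.367ms=33/14b
7) 2922.078ms=15/2b +584.416ms=3/2b
8) 3506.494ms=9b +389.61ms=1b
9) 3896.104ms=10b +389.61ms=1b
10) 4285.714ms=11b +389.61ms=1b
Σ=12b of 12 (154bpm 6/8) — PASS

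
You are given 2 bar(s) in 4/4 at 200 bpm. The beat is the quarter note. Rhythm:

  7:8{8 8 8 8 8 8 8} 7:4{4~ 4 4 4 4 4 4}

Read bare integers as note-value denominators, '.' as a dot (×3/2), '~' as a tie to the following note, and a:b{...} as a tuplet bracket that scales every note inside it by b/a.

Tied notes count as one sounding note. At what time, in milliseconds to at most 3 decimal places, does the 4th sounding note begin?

1. 0.0ms @ 0 + 171.429ms (4/7)
2. 171.429ms @ 4/7 + 171.429ms (4/7)
3. 342.857ms @ 8/7 + 171.429ms (4/7)
4. 514.286ms @ 12/7 + 171.429ms (4/7)
5. 685.714ms @ 16/7 + 171.429ms (4/7)
6. 857.143ms @ 20/7 + 171.429ms (4/7)
7. 1028.571ms @ 24/7 + 171.429ms (4/7)
8. 1200.0ms @ 4 + 342.857ms (8/7)
9. 1542.857ms @ 36/7 + 171.429ms (4/7)
10. 1714.286ms @ 40/7 + 171.429ms (4/7)
11. 1885.714ms @ 44/7 + 171.429ms (4/7)
12. 2057.143ms @ 48/7 + 171.429ms (4/7)
13. 2228.571ms @ 52/7 + 171.429ms (4/7)

note 4 onset = 12/7b = 514.286ms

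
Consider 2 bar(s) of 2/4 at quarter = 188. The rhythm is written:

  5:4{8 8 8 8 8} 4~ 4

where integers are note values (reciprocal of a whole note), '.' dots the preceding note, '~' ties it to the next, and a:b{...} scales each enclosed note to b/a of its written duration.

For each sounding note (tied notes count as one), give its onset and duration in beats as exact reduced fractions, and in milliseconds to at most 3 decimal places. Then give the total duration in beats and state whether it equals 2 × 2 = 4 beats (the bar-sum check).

1) 0.0ms=0b +127.66ms=2/5b
2) 127.66ms=2/5b +127.66ms=2/5b
3) 255.319ms=4/5b +127.66ms=2/5b
4) 382.979ms=6/5b +127.66ms=2/5b
5) 510.638ms=8/5b +127.66ms=2/5b
6) 638.298ms=2b +638.298ms=2b
Σ=4b of 4 (188bpm 2/4) — PASS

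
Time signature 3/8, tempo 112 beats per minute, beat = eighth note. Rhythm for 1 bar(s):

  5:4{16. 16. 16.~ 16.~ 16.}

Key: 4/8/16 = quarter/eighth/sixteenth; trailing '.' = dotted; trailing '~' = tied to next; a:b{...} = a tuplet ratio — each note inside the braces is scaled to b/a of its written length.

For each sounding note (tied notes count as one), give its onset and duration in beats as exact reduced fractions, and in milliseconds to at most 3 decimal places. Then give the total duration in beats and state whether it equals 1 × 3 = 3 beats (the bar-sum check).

1) 0.0ms=0b +321.429ms=3/5b
2) 321.429ms=3/5b +321.429ms=3/5b
3) 642.857ms=6/5b +964.286ms=9/5b
Σ=3b of 3 (112bpm 3/8) — PASS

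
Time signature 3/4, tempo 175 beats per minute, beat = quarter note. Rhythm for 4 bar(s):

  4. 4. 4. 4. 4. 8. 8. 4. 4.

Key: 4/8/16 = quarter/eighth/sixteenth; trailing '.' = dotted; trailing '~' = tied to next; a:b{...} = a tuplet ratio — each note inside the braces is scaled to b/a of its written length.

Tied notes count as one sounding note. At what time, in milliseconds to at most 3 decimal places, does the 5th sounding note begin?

1. 0.0ms @ 0 + 514.286ms (3/2)
2. 514.286ms @ 3/2 + 514.286ms (3/2)
3. 1028.571ms @ 3 + 514.286ms (3/2)
4. 1542.857ms @ 9/2 + 514.286ms (3/2)
5. 2057.143ms @ 6 + 514.286ms (3/2)
6. 2571.429ms @ 15/2 + 257.143ms (3/4)
7. 2828.571ms @ 33/4 + 257.143ms (3/4)
8. 3085.714ms @ 9 + 514.286ms (3/2)
9. 3600.0ms @ 21/2 + 514.286ms (3/2)

note 5 onset = 6b = 2057.143ms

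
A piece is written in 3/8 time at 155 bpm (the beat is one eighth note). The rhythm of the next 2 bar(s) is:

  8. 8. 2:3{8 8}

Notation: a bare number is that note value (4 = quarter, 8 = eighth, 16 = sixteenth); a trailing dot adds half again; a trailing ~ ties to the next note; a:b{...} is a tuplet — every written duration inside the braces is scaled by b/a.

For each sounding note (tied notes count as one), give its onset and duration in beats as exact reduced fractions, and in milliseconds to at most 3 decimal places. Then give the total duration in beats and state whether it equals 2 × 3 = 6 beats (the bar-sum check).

1) 0.0ms=0b +580.645ms=3/2b
2) 580.645ms=3/2b +580.645ms=3/2b
3) 1161.29ms=3b +580.645ms=3/2b
4) 1741.935ms=9/2b +580.645ms=3/2b
Σ=6b of 6 (155bpm 3/8) — PASS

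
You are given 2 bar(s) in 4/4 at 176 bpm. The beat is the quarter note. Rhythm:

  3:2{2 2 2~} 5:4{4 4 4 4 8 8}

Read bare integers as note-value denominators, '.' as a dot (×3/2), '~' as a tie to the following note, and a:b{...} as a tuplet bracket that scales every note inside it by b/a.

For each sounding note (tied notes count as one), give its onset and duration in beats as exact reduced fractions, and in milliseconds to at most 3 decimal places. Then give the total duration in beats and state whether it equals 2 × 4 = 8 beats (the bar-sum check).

1) 0.0ms=0b +454.545ms=4/3b
2) 454.545ms=4/3b +454.545ms=4/3b
3) 909.091ms=8/3b +727.273ms=32/15b
4) 1636.364ms=24/5b +272.727ms=4/5b
5) 1909.091ms=28/5b +272.727ms=4/5b
6) 2181.818ms=32/5b +272.727ms=4/5b
7) 2454.545ms=36/5b +136.364ms=2/5b
8) 2590.909ms=38/5b +136.364ms=2/5b
Σ=8b of 8 (176bpm 4/4) — PASS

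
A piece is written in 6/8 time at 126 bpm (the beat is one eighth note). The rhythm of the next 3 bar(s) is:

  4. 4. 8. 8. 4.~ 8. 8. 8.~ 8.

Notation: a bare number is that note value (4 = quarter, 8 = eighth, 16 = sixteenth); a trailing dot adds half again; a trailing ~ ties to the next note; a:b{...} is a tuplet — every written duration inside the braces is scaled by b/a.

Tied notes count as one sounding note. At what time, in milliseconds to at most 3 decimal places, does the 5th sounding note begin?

1. 0.0ms @ 0 + 1428.571ms (3)
2. 1428.571ms @ 3 + 1428.571ms (3)
3. 2857.143ms @ 6 + 714.286ms (3/2)
4. 3571.429ms @ 15/2 + 714.286ms (3/2)
5. 4285.714ms @ 9 + 2142.857ms (9/2)
6. 6428.571ms @ 27/2 + 714.286ms (3/2)
7. 7142.857ms @ 15 + 1428.571ms (3)

note 5 onset = 9b = 4285.714ms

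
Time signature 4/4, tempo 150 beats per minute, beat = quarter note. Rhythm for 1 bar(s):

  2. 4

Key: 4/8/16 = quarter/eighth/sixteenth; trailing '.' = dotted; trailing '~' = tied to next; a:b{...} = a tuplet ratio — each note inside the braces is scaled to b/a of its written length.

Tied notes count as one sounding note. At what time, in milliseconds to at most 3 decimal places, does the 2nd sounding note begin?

note 2 onset = 3b = 1200.0ms

1. 0.0ms @ 0 + 1200.0ms (3)
2. 1200.0ms @ 3 + 400.0ms (1)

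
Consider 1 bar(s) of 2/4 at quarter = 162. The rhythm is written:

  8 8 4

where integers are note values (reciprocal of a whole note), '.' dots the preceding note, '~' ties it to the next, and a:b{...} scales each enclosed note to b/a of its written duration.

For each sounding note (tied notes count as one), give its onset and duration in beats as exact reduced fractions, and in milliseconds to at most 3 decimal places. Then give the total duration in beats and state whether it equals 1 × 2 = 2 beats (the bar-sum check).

1) 0.0ms=0b +185.185ms=1/2b
2) 185.185ms=1/2b +185.185ms=1/2b
3) 370.37ms=1b +370.37ms=1b
Σ=2b of 2 (162bpm 2/4) — PASS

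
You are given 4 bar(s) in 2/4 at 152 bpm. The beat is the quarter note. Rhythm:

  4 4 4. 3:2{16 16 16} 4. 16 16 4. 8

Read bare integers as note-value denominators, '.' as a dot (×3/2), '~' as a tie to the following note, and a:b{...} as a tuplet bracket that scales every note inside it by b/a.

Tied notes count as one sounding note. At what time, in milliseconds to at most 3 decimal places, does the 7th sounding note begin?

1. 0.0ms @ 0 + 394.737ms (1)
2. 394.737ms @ 1 + 394.737ms (1)
3. 789.474ms @ 2 + 592.105ms (3/2)
4. 1381.579ms @ 7/2 + 65.789ms (1/6)
5. 1447.368ms @ 11/3 + 65.789ms (1/6)
6. 1513.158ms @ 23/6 + 65.789ms (1/6)
7. 1578.947ms @ 4 + 592.105ms (3/2)
8. 2171.053ms @ 11/2 + 98.684ms (1/4)
9. 2269.737ms @ 23/4 + 98.684ms (1/4)
10. 2368.421ms @ 6 + 592.105ms (3/2)
11. 2960.526ms @ 15/2 + 197.368ms (1/2)

note 7 onset = 4b = 1578.947ms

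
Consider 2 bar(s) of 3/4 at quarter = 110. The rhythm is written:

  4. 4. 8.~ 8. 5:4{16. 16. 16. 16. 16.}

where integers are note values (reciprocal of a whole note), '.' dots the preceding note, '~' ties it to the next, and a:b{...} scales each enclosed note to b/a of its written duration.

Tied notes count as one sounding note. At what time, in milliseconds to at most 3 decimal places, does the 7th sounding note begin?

1. 0.0ms @ 0 + 818.182ms (3/2)
2. 818.182ms @ 3/2 + 818.182ms (3/2)
3. 1636.364ms @ 3 + 818.182ms (3/2)
4. 2454.545ms @ 9/2 + 163.636ms (3/10)
5. 2618.182ms @ 24/5 + 163.636ms (3/10)
6. 2781.818ms @ 51/10 + 163.636ms (3/10)
7. 2945.455ms @ 27/5 + 163.636ms (3/10)
8. 3109.091ms @ 57/10 + 163.636ms (3/10)

note 7 onset = 27/5b = 2945.455ms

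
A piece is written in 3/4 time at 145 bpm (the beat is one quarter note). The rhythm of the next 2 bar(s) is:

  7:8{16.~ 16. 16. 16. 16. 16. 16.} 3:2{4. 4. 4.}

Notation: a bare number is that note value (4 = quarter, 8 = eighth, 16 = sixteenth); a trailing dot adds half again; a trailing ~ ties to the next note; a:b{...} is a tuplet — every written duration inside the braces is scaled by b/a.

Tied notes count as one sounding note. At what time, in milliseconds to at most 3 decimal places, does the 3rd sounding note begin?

1. 0.0ms @ 0 + 354.68ms (6/7)
2. 354.68ms @ 6/7 + 177.34ms (3/7)
3. 532.02ms @ 9/7 + 177.34ms (3/7)
4. 709.36ms @ 12/7 + 177.34ms (3/7)
5. 886.7ms @ 15/7 + 177.34ms (3/7)
6. 1064.039ms @ 18/7 + 177.34ms (3/7)
7. 1241.379ms @ 3 + 413.793ms (1)
8. 1655.172ms @ 4 + 413.793ms (1)
9. 2068.966ms @ 5 + 413.793ms (1)

note 3 onset = 9/7b = 532.02ms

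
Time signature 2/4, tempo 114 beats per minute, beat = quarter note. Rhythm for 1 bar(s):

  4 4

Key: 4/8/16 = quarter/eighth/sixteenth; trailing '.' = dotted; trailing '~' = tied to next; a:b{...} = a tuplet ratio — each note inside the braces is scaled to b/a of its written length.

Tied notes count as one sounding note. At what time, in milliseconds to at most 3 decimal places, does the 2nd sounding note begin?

1. 0.0ms @ 0 + 526.316ms (1)
2. 526.316ms @ 1 + 526.316ms (1)

note 2 onset = 1b = 526.316ms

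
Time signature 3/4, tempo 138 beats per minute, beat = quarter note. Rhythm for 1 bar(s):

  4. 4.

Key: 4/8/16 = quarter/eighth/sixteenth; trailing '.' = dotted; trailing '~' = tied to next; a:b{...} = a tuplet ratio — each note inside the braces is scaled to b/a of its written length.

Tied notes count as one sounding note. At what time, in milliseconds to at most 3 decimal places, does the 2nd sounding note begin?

note 2 onset = 3/2b = 652.174ms

1. 0.0ms @ 0 + 652.174ms (3/2)
2. 652.174ms @ 3/2 + 652.174ms (3/2)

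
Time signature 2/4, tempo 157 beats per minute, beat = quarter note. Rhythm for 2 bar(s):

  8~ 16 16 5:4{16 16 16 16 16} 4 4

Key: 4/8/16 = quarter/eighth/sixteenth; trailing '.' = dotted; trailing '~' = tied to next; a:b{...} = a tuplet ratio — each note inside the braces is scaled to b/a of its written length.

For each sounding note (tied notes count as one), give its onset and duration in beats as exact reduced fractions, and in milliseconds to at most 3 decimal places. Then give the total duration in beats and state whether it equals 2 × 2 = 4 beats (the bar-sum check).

1) 0.0ms=0b +286.624ms=3/4b
2) 286.624ms=3/4b +95.541ms=1/4b
3) 382.166ms=1b +76.433ms=1/5b
4) 458.599ms=6/5b +76.433ms=1/5b
5) 535.032ms=7/5b +76.433ms=1/5b
6) 611.465ms=8/5b +76.433ms=1/5b
7) 687.898ms=9/5b +76.433ms=1/5b
8) 764.331ms=2b +382.166ms=1b
9) 1146.497ms=3b +382.166ms=1b
Σ=4b of 4 (157bpm 2/4) — PASS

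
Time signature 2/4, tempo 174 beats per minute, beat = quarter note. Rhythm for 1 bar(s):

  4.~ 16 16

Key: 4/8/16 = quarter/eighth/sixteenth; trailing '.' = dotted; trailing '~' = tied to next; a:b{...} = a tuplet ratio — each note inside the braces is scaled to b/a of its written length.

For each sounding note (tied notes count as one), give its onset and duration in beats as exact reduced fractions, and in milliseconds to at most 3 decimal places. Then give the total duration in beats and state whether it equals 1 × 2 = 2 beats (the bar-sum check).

1) 0.0ms=0b +603.448ms=7/4b
2) 603.448ms=7/4b +86.207ms=1/4b
Σ=2b of 2 (174bpm 2/4) — PASS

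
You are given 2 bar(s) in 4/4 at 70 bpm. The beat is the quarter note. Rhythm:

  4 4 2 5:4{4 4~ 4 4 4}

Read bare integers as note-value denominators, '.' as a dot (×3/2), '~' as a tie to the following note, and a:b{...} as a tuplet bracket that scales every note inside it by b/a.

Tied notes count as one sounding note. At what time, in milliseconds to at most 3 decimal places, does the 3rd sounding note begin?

note 3 onset = 2b = 1714.286ms

1. 0.0ms @ 0 + 857.143ms (1)
2. 857.143ms @ 1 + 857.143ms (1)
3. 1714.286ms @ 2 + 1714.286ms (2)
4. 3428.571ms @ 4 + 685.714ms (4/5)
5. 4114.286ms @ 24/5 + 1371.429ms (8/5)
6. 5485.714ms @ 32/5 + 685.714ms (4/5)
7. 6171.429ms @ 36/5 + 685.714ms (4/5)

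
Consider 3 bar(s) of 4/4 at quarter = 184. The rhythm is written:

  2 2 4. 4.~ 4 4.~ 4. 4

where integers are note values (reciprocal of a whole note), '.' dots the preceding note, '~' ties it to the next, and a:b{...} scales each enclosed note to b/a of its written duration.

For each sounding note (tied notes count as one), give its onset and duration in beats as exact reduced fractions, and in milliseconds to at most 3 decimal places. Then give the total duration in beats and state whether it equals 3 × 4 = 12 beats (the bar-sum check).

1) 0.0ms=0b +652.174ms=2b
2) 652.174ms=2b +652.174ms=2b
3) 1304.348ms=4b +489.13ms=3/2b
4) 1793.478ms=11/2b +815.217ms=5/2b
5) 2608.696ms=8b +978.261ms=3b
6) 3586.957ms=11b +326.087ms=1b
Σ=12b of 12 (184bpm 4/4) — PASS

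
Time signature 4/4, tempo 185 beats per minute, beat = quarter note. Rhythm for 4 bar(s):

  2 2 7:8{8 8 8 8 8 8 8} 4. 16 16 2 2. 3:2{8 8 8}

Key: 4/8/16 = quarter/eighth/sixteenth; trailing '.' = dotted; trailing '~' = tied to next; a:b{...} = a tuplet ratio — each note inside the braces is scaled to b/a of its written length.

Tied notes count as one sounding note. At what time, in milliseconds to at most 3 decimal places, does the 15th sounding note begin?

note 15 onset = 15b = 4864.865ms

1. 0.0ms @ 0 + 648.649ms (2)
2. 648.649ms @ 2 + 648.649ms (2)
3. 1297.297ms @ 4 + 185.328ms (4/7)
4. 1482.625ms @ 32/7 + 185.328ms (4/7)
5. 1667.954ms @ 36/7 + 185.328ms (4/7)
6. 1853.282ms @ 40/7 + 185.328ms (4/7)
7. 2038.61ms @ 44/7 + 185.328ms (4/7)
8. 2223.938ms @ 48/7 + 185.328ms (4/7)
9. 2409.266ms @ 52/7 + 185.328ms (4/7)
10. 2594.595ms @ 8 + 486.486ms (3/2)
11. 3081.081ms @ 19/2 + 81.081ms (1/4)
12. 3162.162ms @ 39/4 + 81.081ms (1/4)
13. 3243.243ms @ 10 + 648.649ms (2)
14. 3891.892ms @ 12 + 972.973ms (3)
15. 4864.865ms @ 15 + 108.108ms (1/3)
16. 4972.973ms @ 46/3 + 108.108ms (1/3)
17. 5081.081ms @ 47/3 + 108.108ms (1/3)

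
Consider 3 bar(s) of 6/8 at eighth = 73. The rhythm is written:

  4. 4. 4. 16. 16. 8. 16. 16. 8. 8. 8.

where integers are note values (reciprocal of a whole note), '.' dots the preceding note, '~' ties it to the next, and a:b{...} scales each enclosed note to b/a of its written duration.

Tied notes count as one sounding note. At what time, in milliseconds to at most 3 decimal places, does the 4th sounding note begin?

note 4 onset = 9b = 7397.26ms

1. 0.0ms @ 0 + 2465.753ms (3)
2. 2465.753ms @ 3 + 2465.753ms (3)
3. 4931.507ms @ 6 + 2465.753ms (3)
4. 7397.26ms @ 9 + 616.438ms (3/4)
5. 8013.699ms @ 39/4 + 616.438ms (3/4)
6. 8630.137ms @ 21/2 + 1232.877ms (3/2)
7. 9863.014ms @ 12 + 616.438ms (3/4)
8. 10479.452ms @ 51/4 + 616.438ms (3/4)
9. 11095.89ms @ 27/2 + 1232.877ms (3/2)
10. 12328.767ms @ 15 + 1232.877ms (3/2)
11. 13561.644ms @ 33/2 + 1232.877ms (3/2)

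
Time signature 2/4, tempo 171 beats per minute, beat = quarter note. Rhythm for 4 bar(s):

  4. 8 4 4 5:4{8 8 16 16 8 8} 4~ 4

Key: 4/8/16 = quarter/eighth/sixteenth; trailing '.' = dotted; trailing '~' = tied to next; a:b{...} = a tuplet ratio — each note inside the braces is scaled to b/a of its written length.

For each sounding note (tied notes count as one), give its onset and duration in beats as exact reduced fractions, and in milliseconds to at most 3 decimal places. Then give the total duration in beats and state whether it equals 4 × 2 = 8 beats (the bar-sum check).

1) 0.0ms=0b +526.316ms=3/2b
2) 526.316ms=3/2b +175.439ms=1/2b
3) 701.754ms=2b +350.877ms=1b
4) 1052.632ms=3b +350.877ms=1b
5) 1403.509ms=4b +140.351ms=2/5b
6) 1543.86ms=22/5b +140.351ms=2/5b
7) 1684.211ms=24/5b +70.175ms=1/5b
8) 1754.386ms=5b +70.175ms=1/5b
9) 1824.561ms=26/5b +140.351ms=2/5b
10) 1964.912ms=28/5b +140.351ms=2/5b
11) 2105.263ms=6b +701.754ms=2b
Σ=8b of 8 (171bpm 2/4) — PASS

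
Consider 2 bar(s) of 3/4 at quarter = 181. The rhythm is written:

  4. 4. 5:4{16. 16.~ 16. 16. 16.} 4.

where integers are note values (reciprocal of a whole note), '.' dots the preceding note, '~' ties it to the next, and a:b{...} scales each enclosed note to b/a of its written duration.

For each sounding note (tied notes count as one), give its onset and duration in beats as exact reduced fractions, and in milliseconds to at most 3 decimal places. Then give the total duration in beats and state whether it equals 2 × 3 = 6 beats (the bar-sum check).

1) 0.0ms=0b +497.238ms=3/2b
2) 497.238ms=3/2b +497.238ms=3/2b
3) 994.475ms=3b +99.448ms=3/10b
4) 1093.923ms=33/10b +198.895ms=3/5b
5) 1292.818ms=39/10b +99.448ms=3/10b
6) 1392.265ms=21/5b +99.448ms=3/10b
7) 1491.713ms=9/2b +497.238ms=3/2b
Σ=6b of 6 (181bpm 3/4) — PASS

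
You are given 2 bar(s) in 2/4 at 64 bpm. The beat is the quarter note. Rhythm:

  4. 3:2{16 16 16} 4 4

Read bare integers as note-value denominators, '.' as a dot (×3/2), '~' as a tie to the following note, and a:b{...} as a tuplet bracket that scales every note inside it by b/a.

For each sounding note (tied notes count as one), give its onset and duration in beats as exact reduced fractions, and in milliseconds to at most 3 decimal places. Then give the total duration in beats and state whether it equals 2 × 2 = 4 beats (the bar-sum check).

1) 0.0ms=0b +1406.25ms=3/2b
2) 1406.25ms=3/2b +156.25ms=1/6b
3) 1562.5ms=5/3b +156.25ms=1/6b
4) 1718.75ms=11/6b +156.25ms=1/6b
5) 1875.0ms=2b +937.5ms=1b
6) 2812.5ms=3b +937.5ms=1b
Σ=4b of 4 (64bpm 2/4) — PASS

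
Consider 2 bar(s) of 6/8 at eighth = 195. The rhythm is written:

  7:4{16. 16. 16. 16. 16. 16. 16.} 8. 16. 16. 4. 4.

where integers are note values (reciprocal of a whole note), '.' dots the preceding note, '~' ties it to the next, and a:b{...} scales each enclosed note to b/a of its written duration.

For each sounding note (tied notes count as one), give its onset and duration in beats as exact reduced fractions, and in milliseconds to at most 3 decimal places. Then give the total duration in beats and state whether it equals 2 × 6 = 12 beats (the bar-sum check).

1) 0.0ms=0b +131.868ms=3/7b
2) 131.868ms=3/7b +131.868ms=3/7b
3) 263.736ms=6/7b +131.868ms=3/7b
4) 395.604ms=9/7b +131.868ms=3/7b
5) 527.473ms=12/7b +131.868ms=3/7b
6) 659.341ms=15/7b +131.868ms=3/7b
7) 791.209ms=18/7b +131.868ms=3/7b
8) 923.077ms=3b +461.538ms=3/2b
9) 1384.615ms=9/2b +230.769ms=3/4b
10) 1615.385ms=21/4b +230.769ms=3/4b
11) 1846.154ms=6b +923.077ms=3b
12) 2769.231ms=9b +923.077ms=3b
Σ=12b of 12 (195bpm 6/8) — PASS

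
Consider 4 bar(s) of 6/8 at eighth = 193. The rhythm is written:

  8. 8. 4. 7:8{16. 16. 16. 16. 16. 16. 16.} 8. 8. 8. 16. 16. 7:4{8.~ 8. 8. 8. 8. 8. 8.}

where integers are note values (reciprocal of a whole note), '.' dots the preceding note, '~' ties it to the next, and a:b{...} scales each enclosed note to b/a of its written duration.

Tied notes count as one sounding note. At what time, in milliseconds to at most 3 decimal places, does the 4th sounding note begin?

note 4 onset = 6b = 1865.285ms

1. 0.0ms @ 0 + 466.321ms (3/2)
2. 466.321ms @ 3/2 + 466.321ms (3/2)
3. 932.642ms @ 3 + 932.642ms (3)
4. 1865.285ms @ 6 + 266.469ms (6/7)
5. 2131.754ms @ 48/7 + 266.469ms (6/7)
6. 2398.224ms @ 54/7 + 266.469ms (6/7)
7. 2664.693ms @ 60/7 + 266.469ms (6/7)
8. 2931.162ms @ 66/7 + 266.469ms (6/7)
9. 3197.631ms @ 72/7 + 266.469ms (6/7)
10. 3464.101ms @ 78/7 + 266.469ms (6/7)
11. 3730.57ms @ 12 + 466.321ms (3/2)
12. 4196.891ms @ 27/2 + 466.321ms (3/2)
13. 4663.212ms @ 15 + 466.321ms (3/2)
14. 5129.534ms @ 33/2 + 233.161ms (3/4)
15. 5362.694ms @ 69/4 + 233.161ms (3/4)
16. 5595.855ms @ 18 + 532.939ms (12/7)
17. 6128.793ms @ 138/7 + 266.469ms (6/7)
18. 6395.263ms @ 144/7 + 266.469ms (6/7)
19. 6661.732ms @ 150/7 + 266.469ms (6/7)
20. 6928.201ms @ 156/7 + 266.469ms (6/7)
21. 7194.671ms @ 162/7 + 266.469ms (6/7)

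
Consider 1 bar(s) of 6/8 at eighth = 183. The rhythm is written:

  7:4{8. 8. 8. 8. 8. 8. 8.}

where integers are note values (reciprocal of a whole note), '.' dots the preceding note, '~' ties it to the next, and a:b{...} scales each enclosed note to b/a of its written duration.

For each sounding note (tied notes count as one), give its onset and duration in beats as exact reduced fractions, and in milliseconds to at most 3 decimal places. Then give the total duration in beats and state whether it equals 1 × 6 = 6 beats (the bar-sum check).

1) 0.0ms=0b +281.03ms=6/7b
2) 281.03ms=6/7b +281.03ms=6/7b
3) 562.061ms=12/7b +281.03ms=6/7b
4) 843.091ms=18/7b +281.03ms=6/7b
5) 1124.122ms=24/7b +281.03ms=6/7b
6) 1405.152ms=30/7b +281.03ms=6/7b
7) 1686.183ms=36/7b +281.03ms=6/7b
Σ=6b of 6 (183bpm 6/8) — PASS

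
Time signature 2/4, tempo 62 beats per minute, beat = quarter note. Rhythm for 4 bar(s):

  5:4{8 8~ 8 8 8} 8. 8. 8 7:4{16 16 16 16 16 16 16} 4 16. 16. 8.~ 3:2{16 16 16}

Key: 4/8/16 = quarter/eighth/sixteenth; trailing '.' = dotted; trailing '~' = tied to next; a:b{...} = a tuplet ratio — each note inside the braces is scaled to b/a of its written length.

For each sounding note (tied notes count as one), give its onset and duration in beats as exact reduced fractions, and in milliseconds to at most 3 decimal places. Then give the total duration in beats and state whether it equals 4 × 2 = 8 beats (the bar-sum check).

1) 0.0ms=0b +387.097ms=2/5b
2) 387.097ms=2/5b +774.194ms=4/5b
3) 1161.29ms=6/5b +387.097ms=2/5b
4) 1548.387ms=8/5b +387.097ms=2/5b
5) 1935.484ms=2b +725.806ms=3/4b
6) 2661.29ms=11/4b +725.806ms=3/4b
7) 3387.097ms=7/2b +483.871ms=1/2b
8) 3870.968ms=4b +138.249ms=1/7b
9) 4009.217ms=29/7b +138.249ms=1/7b
10) 4147.465ms=30/7b +138.249ms=1/7b
11) 4285.714ms=31/7b +138.249ms=1/7b
12) 4423.963ms=32/7b +138.249ms=1/7b
13) 4562.212ms=33/7b +138.249ms=1/7b
14) 4700.461ms=34/7b +138.249ms=1/7b
15) 4838.71ms=5b +967.742ms=1b
16) 5806.452ms=6b +362.903ms=3/8b
17) 6169.355ms=51/8b +362.903ms=3/8b
18) 6532.258ms=27/4b +887.097ms=11/12b
19) 7419.355ms=23/3b +161.29ms=1/6b
20) 7580.645ms=47/6b +161.29ms=1/6b
Σ=8b of 8 (62bpm 2/4) — PASS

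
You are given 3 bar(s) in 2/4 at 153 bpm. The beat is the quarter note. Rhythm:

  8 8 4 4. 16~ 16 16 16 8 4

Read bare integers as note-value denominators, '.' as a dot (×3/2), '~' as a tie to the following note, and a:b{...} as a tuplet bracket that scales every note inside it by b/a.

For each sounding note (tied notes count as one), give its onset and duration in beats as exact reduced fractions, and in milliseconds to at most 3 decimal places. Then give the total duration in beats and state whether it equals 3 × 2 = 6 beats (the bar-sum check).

1) 0.0ms=0b +196.078ms=1/2b
2) 196.078ms=1/2b +196.078ms=1/2b
3) 392.157ms=1b +392.157ms=1b
4) 784.314ms=2b +588.235ms=3/2b
5) 1372.549ms=7/2b +196.078ms=1/2b
6) 1568.627ms=4b +98.039ms=1/4b
7) 1666.667ms=17/4b +98.039ms=1/4b
8) 1764.706ms=9/2b +196.078ms=1/2b
9) 1960.784ms=5b +392.157ms=1b
Σ=6b of 6 (153bpm 2/4) — PASS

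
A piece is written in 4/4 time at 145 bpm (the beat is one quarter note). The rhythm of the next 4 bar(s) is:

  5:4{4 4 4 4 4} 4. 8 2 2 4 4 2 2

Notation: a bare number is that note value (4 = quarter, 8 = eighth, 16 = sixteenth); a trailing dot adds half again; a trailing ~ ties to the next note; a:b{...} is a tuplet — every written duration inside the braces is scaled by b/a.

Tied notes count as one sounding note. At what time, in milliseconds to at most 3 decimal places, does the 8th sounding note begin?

1. 0.0ms @ 0 + 331.034ms (4/5)
2. 331.034ms @ 4/5 + 331.034ms (4/5)
3. 662.069ms @ 8/5 + 331.034ms (4/5)
4. 993.103ms @ 12/5 + 331.034ms (4/5)
5. 1324.138ms @ 16/5 + 331.034ms (4/5)
6. 1655.172ms @ 4 + 620.69ms (3/2)
7. 2275.862ms @ 11/2 + 206.897ms (1/2)
8. 2482.759ms @ 6 + 827.586ms (2)
9. 3310.345ms @ 8 + 827.586ms (2)
10. 4137.931ms @ 10 + 413.793ms (1)
11. 4551.724ms @ 11 + 413.793ms (1)
12. 4965.517ms @ 12 + 827.586ms (2)
13. 5793.103ms @ 14 + 827.586ms (2)

note 8 onset = 6b = 2482.759ms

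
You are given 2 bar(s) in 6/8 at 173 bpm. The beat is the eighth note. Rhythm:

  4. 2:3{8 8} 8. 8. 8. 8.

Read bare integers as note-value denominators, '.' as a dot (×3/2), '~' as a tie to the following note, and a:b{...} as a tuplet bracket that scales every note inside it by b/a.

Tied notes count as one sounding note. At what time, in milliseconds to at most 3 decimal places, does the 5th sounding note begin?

1. 0.0ms @ 0 + 1040.462ms (3)
2. 1040.462ms @ 3 + 520.231ms (3/2)
3. 1560.694ms @ 9/2 + 520.231ms (3/2)
4. 2080.925ms @ 6 + 520.231ms (3/2)
5. 2601.156ms @ 15/2 + 520.231ms (3/2)
6. 3121.387ms @ 9 + 520.231ms (3/2)
7. 3641.618ms @ 21/2 + 520.231ms (3/2)

note 5 onset = 15/2b = 2601.156ms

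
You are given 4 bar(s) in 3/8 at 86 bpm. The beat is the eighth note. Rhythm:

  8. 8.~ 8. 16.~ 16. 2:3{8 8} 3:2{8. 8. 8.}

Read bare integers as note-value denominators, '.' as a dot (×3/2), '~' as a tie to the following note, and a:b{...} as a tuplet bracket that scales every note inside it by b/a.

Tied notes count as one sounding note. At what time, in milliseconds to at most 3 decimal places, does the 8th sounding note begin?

1. 0.0ms @ 0 + 1046.512ms (3/2)
2. 1046.512ms @ 3/2 + 2093.023ms (3)
3. 3139.535ms @ 9/2 + 1046.512ms (3/2)
4. 4186.047ms @ 6 + 1046.512ms (3/2)
5. 5232.558ms @ 15/2 + 1046.512ms (3/2)
6. 6279.07ms @ 9 + 697.674ms (1)
7. 6976.744ms @ 10 + 697.674ms (1)
8. 7674.419ms @ 11 + 697.674ms (1)

note 8 onset = 11b = 7674.419ms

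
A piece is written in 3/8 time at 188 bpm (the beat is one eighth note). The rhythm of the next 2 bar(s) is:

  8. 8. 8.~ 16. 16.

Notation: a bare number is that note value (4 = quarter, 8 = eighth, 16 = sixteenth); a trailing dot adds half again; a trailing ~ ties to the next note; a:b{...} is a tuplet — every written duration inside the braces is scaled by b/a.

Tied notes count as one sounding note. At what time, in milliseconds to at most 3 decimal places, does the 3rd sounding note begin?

1. 0.0ms @ 0 + 478.723ms (3/2)
2. 478.723ms @ 3/2 + 478.723ms (3/2)
3. 957.447ms @ 3 + 718.085ms (9/4)
4. 1675.532ms @ 21/4 + 239.362ms (3/4)

note 3 onset = 3b = 957.447ms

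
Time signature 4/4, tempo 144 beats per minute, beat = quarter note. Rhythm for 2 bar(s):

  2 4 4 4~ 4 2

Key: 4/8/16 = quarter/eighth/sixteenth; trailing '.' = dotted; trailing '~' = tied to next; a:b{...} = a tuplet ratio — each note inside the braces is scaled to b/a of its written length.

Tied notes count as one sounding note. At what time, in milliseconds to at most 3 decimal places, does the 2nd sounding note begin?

1. 0.0ms @ 0 + 833.333ms (2)
2. 833.333ms @ 2 + 416.667ms (1)
3. 1250.0ms @ 3 + 416.667ms (1)
4. 1666.667ms @ 4 + 833.333ms (2)
5. 2500.0ms @ 6 + 833.333ms (2)

note 2 onset = 2b = 833.333ms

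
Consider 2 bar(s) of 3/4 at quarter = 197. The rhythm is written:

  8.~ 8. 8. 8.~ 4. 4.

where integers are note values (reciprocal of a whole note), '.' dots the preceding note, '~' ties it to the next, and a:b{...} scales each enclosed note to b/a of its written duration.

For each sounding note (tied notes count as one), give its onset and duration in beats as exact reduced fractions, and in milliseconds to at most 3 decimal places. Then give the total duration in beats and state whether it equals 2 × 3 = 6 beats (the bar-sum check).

1) 0.0ms=0b +456.853ms=3/2b
2) 456.853ms=3/2b +228.426ms=3/4b
3) 685.279ms=9/4b +685.279ms=9/4b
4) 1370.558ms=9/2b +456.853ms=3/2b
Σ=6b of 6 (197bpm 3/4) — PASS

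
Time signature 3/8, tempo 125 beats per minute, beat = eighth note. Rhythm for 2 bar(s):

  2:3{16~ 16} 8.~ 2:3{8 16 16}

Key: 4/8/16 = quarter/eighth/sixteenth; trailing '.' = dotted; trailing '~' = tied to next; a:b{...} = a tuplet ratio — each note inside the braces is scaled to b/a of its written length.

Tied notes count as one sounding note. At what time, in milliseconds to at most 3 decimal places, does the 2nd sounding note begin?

note 2 onset = 3/2b = 720.0ms

1. 0.0ms @ 0 + 720.0ms (3/2)
2. 720.0ms @ 3/2 + 1440.0ms (3)
3. 2160.0ms @ 9/2 + 360.0ms (3/4)
4. 2520.0ms @ 21/4 + 360.0ms (3/4)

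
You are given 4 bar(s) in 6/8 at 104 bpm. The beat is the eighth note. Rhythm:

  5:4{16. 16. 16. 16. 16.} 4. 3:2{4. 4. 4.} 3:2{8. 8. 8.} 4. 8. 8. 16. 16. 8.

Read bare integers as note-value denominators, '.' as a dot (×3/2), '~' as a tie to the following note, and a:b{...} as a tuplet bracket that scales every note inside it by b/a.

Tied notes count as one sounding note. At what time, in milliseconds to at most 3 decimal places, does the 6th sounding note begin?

1. 0.0ms @ 0 + 346.154ms (3/5)
2. 346.154ms @ 3/5 + 346.154ms (3/5)
3. 692.308ms @ 6/5 + 346.154ms (3/5)
4. 1038.462ms @ 9/5 + 346.154ms (3/5)
5. 1384.615ms @ 12/5 + 346.154ms (3/5)
6. 1730.769ms @ 3 + 1730.769ms (3)
7. 3461.538ms @ 6 + 1153.846ms (2)
8. 4615.385ms @ 8 + 1153.846ms (2)
9. 5769.231ms @ 10 + 1153.846ms (2)
10. 6923.077ms @ 12 + 576.923ms (1)
11. 7500.0ms @ 13 + 576.923ms (1)
12. 8076.923ms @ 14 + 576.923ms (1)
13. 8653.846ms @ 15 + 1730.769ms (3)
14. 10384.615ms @ 18 + 865.385ms (3/2)
15. 11250.0ms @ 39/2 + 865.385ms (3/2)
16. 12115.385ms @ 21 + 432.692ms (3/4)
17. 12548.077ms @ 87/4 + 432.692ms (3/4)
18. 12980.769ms @ 45/2 + 865.385ms (3/2)

note 6 onset = 3b = 1730.769ms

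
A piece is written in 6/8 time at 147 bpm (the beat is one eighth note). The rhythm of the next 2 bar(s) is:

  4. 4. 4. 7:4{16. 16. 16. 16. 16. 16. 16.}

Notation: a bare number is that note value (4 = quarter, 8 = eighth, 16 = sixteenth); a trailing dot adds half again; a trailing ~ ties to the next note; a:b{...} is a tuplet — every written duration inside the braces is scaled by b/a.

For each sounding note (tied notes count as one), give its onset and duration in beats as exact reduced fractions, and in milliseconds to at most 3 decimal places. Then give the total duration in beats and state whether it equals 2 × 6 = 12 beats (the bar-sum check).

1) 0.0ms=0b +1224.49ms=3b
2) 1224.49ms=3b +1224.49ms=3b
3) 2448.98ms=6b +1224.49ms=3b
4) 3673.469ms=9b +174.927ms=3/7b
5) 3848.397ms=66/7b +174.927ms=3/7b
6) 4023.324ms=69/7b +174.927ms=3/7b
7) 4198.251ms=72/7b +174.927ms=3/7b
8) 4373.178ms=75/7b +174.927ms=3/7b
9) 4548.105ms=78/7b +174.927ms=3/7b
10) 4723.032ms=81/7b +174.927ms=3/7b
Σ=12b of 12 (147bpm 6/8) — PASS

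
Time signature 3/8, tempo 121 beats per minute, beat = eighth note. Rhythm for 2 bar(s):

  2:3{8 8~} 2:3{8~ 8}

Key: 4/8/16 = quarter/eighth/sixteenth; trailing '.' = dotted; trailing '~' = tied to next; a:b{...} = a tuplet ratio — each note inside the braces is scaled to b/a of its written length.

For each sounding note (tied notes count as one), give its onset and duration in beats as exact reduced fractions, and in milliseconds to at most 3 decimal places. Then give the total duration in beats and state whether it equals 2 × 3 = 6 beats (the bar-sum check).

1) 0.0ms=0b +743.802ms=3/2b
2) 743.802ms=3/2b +2231.405ms=9/2b
Σ=6b of 6 (121bpm 3/8) — PASS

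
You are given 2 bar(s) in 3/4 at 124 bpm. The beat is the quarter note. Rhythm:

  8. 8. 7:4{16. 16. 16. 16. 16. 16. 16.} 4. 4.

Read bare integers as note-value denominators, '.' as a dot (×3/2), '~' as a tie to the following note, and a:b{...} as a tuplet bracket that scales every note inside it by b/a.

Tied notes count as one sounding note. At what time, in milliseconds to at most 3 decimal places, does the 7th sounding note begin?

note 7 onset = 33/14b = 1140.553ms

1. 0.0ms @ 0 + 362.903ms (3/4)
2. 362.903ms @ 3/4 + 362.903ms (3/4)
3. 725.806ms @ 3/2 + 103.687ms (3/14)
4. 829.493ms @ 12/7 + 103.687ms (3/14)
5. 933.18ms @ 27/14 + 103.687ms (3/14)
6. 1036.866ms @ 15/7 + 103.687ms (3/14)
7. 1140.553ms @ 33/14 + 103.687ms (3/14)
8. 1244.24ms @ 18/7 + 103.687ms (3/14)
9. 1347.926ms @ 39/14 + 103.687ms (3/14)
10. 1451.613ms @ 3 + 725.806ms (3/2)
11. 2177.419ms @ 9/2 + 725.806ms (3/2)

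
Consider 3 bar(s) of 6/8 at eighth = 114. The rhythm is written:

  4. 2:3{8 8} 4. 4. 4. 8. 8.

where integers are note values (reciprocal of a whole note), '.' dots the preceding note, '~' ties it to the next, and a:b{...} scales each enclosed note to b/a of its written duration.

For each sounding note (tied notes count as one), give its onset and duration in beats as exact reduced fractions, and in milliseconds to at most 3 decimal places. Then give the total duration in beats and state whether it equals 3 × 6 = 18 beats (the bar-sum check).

1) 0.0ms=0b +1578.947ms=3b
2) 1578.947ms=3b +789.474ms=3/2b
3) 2368.421ms=9/2b +789.474ms=3/2b
4) 3157.895ms=6b +1578.947ms=3b
5) 4736.842ms=9b +1578.947ms=3b
6) 6315.789ms=12b +1578.947ms=3b
7) 7894.737ms=15b +789.474ms=3/2b
8) 8684.211ms=33/2b +789.474ms=3/2b
Σ=18b of 18 (114bpm 6/8) — PASS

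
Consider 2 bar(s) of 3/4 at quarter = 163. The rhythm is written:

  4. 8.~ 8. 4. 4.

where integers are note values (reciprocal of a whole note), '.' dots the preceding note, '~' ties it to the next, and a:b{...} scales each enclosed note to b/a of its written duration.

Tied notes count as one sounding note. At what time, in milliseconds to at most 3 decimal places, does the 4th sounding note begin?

1. 0.0ms @ 0 + 552.147ms (3/2)
2. 552.147ms @ 3/2 + 552.147ms (3/2)
3. 1104.294ms @ 3 + 552.147ms (3/2)
4. 1656.442ms @ 9/2 + 552.147ms (3/2)

note 4 onset = 9/2b = 1656.442ms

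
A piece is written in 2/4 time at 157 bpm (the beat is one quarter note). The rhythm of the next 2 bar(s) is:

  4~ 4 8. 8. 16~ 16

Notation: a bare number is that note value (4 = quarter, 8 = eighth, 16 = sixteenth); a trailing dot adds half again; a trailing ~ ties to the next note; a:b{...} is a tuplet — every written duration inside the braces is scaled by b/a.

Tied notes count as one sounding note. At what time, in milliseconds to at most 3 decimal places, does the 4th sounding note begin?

1. 0.0ms @ 0 + 764.331ms (2)
2. 764.331ms @ 2 + 286.624ms (3/4)
3. 1050.955ms @ 11/4 + 286.624ms (3/4)
4. 1337.58ms @ 7/2 + 191.083ms (1/2)

note 4 onset = 7/2b = 1337.58ms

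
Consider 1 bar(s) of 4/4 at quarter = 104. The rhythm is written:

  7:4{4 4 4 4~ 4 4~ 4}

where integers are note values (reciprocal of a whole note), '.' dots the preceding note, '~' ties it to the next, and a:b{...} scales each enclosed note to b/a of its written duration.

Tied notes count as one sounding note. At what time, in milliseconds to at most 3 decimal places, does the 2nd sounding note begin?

1. 0.0ms @ 0 + 329.67ms (4/7)
2. 329.67ms @ 4/7 + 329.67ms (4/7)
3. 659.341ms @ 8/7 + 329.67ms (4/7)
4. 989.011ms @ 12/7 + 659.341ms (8/7)
5. 1648.352ms @ 20/7 + 659.341ms (8/7)

note 2 onset = 4/7b = 329.67ms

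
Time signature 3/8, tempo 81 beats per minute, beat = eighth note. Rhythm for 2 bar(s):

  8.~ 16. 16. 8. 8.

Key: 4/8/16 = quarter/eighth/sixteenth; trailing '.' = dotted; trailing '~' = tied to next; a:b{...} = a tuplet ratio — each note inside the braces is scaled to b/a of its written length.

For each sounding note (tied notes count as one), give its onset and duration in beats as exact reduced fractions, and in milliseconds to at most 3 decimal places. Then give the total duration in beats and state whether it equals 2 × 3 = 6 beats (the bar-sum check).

1) 0.0ms=0b +1666.667ms=9/4b
2) 1666.667ms=9/4b +555.556ms=3/4b
3) 2222.222ms=3b +1111.111ms=3/2b
4) 3333.333ms=9/2b +1111.111ms=3/2b
Σ=6b of 6 (81bpm 3/8) — PASS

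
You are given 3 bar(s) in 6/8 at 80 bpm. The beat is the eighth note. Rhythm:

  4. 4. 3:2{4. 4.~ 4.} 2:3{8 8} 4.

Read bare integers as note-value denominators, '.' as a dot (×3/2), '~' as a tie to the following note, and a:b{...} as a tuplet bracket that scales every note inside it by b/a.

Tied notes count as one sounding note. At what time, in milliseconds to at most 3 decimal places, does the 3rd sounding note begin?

1. 0.0ms @ 0 + 2250.0ms (3)
2. 2250.0ms @ 3 + 2250.0ms (3)
3. 4500.0ms @ 6 + 1500.0ms (2)
4. 6000.0ms @ 8 + 3000.0ms (4)
5. 9000.0ms @ 12 + 1125.0ms (3/2)
6. 10125.0ms @ 27/2 + 1125.0ms (3/2)
7. 11250.0ms @ 15 + 2250.0ms (3)

note 3 onset = 6b = 4500.0ms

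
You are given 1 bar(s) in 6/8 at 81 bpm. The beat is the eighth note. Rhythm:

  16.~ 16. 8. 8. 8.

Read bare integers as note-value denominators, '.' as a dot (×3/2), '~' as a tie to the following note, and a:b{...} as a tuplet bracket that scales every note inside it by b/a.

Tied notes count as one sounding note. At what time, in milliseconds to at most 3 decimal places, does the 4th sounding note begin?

note 4 onset = 9/2b = 3333.333ms

1. 0.0ms @ 0 + 1111.111ms (3/2)
2. 1111.111ms @ 3/2 + 1111.111ms (3/2)
3. 2222.222ms @ 3 + 1111.111ms (3/2)
4. 3333.333ms @ 9/2 + 1111.111ms (3/2)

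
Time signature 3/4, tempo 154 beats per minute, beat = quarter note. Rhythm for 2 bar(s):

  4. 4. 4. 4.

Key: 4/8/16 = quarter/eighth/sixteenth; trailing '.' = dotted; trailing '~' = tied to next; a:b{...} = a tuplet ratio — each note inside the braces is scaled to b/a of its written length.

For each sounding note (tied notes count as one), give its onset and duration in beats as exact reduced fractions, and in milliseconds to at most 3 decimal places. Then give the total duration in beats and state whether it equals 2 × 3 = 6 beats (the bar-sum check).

1) 0.0ms=0b +584.416ms=3/2b
2) 584.416ms=3/2b +584.416ms=3/2b
3) 1168.831ms=3b +584.416ms=3/2b
4) 1753.247ms=9/2b +584.416ms=3/2b
Σ=6b of 6 (154bpm 3/4) — PASS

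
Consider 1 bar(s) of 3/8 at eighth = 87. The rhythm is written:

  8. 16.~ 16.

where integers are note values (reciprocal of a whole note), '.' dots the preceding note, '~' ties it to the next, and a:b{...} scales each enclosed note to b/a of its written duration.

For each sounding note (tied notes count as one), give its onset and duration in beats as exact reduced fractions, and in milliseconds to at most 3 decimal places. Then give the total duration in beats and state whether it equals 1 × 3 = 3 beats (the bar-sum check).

1) 0.0ms=0b +1034.483ms=3/2b
2) 1034.483ms=3/2b +1034.483ms=3/2b
Σ=3b of 3 (87bpm 3/8) — PASS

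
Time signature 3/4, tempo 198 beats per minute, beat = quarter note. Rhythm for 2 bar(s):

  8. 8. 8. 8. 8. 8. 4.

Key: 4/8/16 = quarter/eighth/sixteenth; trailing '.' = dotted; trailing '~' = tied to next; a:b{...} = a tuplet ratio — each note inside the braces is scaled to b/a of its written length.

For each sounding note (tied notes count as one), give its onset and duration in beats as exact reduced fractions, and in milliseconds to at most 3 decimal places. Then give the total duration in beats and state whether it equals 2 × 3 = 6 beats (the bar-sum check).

1) 0.0ms=0b +227.273ms=3/4b
2) 227.273ms=3/4b +227.273ms=3/4b
3) 454.545ms=3/2b +227.273ms=3/4b
4) 681.818ms=9/4b +227.273ms=3/4b
5) 909.091ms=3b +227.273ms=3/4b
6) 1136.364ms=15/4b +227.273ms=3/4b
7) 1363.636ms=9/2b +454.545ms=3/2b
Σ=6b of 6 (198bpm 3/4) — PASS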